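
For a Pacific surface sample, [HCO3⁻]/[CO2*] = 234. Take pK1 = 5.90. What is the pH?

From K1 = [H⁺][HCO3⁻]/[CO2*]:  pH = pK1 + log₁₀([HCO3⁻]/[CO2*])
log₁₀(234) = +2.369
pH = 5.90 + (+2.369) = 8.27

pH = 8.27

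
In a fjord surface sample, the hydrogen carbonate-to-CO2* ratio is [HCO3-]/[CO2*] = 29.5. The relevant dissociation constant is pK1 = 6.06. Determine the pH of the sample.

From K1 = [H⁺][HCO3-]/[CO2*]:  pH = pK1 + log₁₀([HCO3-]/[CO2*])
log₁₀(29.5) = +1.470
pH = 6.06 + (+1.470) = 7.53

pH = 7.53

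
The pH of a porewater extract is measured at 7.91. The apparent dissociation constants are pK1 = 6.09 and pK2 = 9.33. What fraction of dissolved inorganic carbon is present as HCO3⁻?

α₁ = 1 / (1 + [H⁺]/K1 + K2/[H⁺]) = 1 / (1 + 10^-1.82 + 10^-1.42)
   = 1 / (1 + 0.015136 + 0.038019) = 1/1.0532 = 0.9495

α₁ = 0.950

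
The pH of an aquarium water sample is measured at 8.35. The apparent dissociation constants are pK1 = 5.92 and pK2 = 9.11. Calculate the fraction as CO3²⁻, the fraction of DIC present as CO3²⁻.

α₂ = 1 / (1 + [H⁺]/K2 + [H⁺]²/(K1K2)) = 1 / (1 + 10^+0.76 + 10^-1.67)
   = 1 / (1 + 5.7544 + 0.021380) = 1/6.7758 = 0.1476

α₂ = 0.148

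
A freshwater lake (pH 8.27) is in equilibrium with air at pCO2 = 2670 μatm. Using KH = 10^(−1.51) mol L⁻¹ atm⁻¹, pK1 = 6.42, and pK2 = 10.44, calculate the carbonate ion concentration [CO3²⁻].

[CO2*] = KH · pCO2 = 10^(−1.51) × 2670×10^-6 = 8.251×10^-5 mol/L
α₀ = 1/(1 + K1/[H⁺] + K1K2/[H⁺]²) = 1/(1 + 10^+1.85 + 10^-0.32) = 0.01384
DIC = [CO2*]/α₀ = 8.251×10^-5 / 0.01384 = 5.963 mmol/L
[CO3²⁻] = α₂·DIC; α₂ = 0.006623, so [CO3²⁻] = 0.006623 × 5.963 = 0.0395 mmol/L

[CO3²⁻] = 0.0395 mmol/L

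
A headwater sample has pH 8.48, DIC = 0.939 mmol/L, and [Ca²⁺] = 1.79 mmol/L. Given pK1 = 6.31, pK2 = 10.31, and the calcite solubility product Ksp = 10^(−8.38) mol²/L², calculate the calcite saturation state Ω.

α₂ = 1 / (1 + [H⁺]/K2 + [H⁺]²/(K1K2)) = 1 / (1 + 10^+1.83 + 10^-0.34)
   = 1 / (1 + 67.608 + 0.45709) = 1/69.065 = 0.01448
[CO3²⁻] = α₂ × DIC = 0.01448 × 0.939 = 0.01360 mmol/L = 13.60 μmol/L
Ksp = 10^(−8.38) = 4.169×10^-9
Ω = [Ca²⁺][CO3²⁻]/Ksp = (1.79×10^-3)(1.360×10^-5) / 4.169×10^-9 = 5.84

Ω = 5.84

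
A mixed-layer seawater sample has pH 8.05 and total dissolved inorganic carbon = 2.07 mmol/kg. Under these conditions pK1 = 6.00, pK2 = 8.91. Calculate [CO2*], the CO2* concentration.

α₀ = 1 / (1 + K1/[H⁺] + K1K2/[H⁺]²) = 1 / (1 + 10^+2.05 + 10^+1.19)
   = 1 / (1 + 112.20 + 15.488) = 1/128.69 = 0.007771
[CO2*] = α₀ × DIC = 0.007771 × 2.07 = 0.0161 mmol/kg = 16.1 μmol/kg

[CO2*] = 16.1 μmol/kg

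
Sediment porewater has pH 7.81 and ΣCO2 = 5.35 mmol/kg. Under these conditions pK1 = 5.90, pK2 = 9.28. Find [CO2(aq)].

α₀ = 1 / (1 + K1/[H⁺] + K1K2/[H⁺]²) = 1 / (1 + 10^+1.91 + 10^+0.44)
   = 1 / (1 + 81.283 + 2.7542) = 1/85.037 = 0.01176
[CO2*] = α₀ × DIC = 0.01176 × 5.35 = 0.0629 mmol/kg

[CO2*] = 0.0629 mmol/kg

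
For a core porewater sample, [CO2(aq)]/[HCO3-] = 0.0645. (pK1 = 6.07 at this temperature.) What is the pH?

From K1 = [H⁺][HCO3-]/[CO2(aq)]:  pH = pK1 − log₁₀([CO2(aq)]/[HCO3-])
log₁₀(0.0645) = -1.190
pH = 6.07 − (-1.190) = 7.26

pH = 7.26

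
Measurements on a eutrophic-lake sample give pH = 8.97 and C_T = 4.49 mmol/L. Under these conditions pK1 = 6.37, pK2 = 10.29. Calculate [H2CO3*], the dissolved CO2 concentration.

[CO2*] = 10.7 μmol/L

α₀ = 1 / (1 + K1/[H⁺] + K1K2/[H⁺]²) = 1 / (1 + 10^+2.60 + 10^+1.28)
   = 1 / (1 + 398.11 + 19.055) = 1/418.16 = 0.002391
[CO2*] = α₀ × DIC = 0.002391 × 4.49 = 0.0107 mmol/L = 10.7 μmol/L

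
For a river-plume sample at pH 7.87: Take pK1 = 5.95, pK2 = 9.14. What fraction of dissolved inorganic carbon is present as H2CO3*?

α₀ = 0.0113

α₀ = 1 / (1 + K1/[H⁺] + K1K2/[H⁺]²) = 1 / (1 + 10^+1.92 + 10^+0.65)
   = 1 / (1 + 83.176 + 4.4668) = 1/88.643 = 0.01128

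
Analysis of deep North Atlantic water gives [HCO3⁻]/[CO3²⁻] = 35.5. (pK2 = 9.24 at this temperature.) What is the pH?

pH = 7.69

From K2 = [H⁺][CO3²⁻]/[HCO3⁻]:  pH = pK2 − log₁₀([HCO3⁻]/[CO3²⁻])
log₁₀(35.5) = +1.550
pH = 9.24 − (+1.550) = 7.69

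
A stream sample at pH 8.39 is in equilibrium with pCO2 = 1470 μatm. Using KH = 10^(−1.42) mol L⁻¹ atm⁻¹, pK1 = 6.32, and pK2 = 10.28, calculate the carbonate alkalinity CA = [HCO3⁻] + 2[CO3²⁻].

CA = 6.74 mmol/L

[CO2*] = KH · pCO2 = 10^(−1.42) × 1470×10^-6 = 5.589×10^-5 mol/L
α₀ = 1/(1 + K1/[H⁺] + K1K2/[H⁺]²) = 1/(1 + 10^+2.07 + 10^+0.18) = 0.008333
DIC = [CO2*]/α₀ = 5.589×10^-5 / 0.008333 = 6.707 mmol/L
CA = (α₁ + 2α₂)·DIC = (0.9791 + 2×0.01261) × 6.707 = 6.74 mmol/L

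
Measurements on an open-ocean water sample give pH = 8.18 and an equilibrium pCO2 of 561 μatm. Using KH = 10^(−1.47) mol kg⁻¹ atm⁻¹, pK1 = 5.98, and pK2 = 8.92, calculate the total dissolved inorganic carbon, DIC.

DIC = 3.58 mmol/kg

[CO2*] = KH · pCO2 = 10^(−1.47) × 561×10^-6 = 1.901×10^-5 mol/kg
α₀ = 1/(1 + K1/[H⁺] + K1K2/[H⁺]²) = 1/(1 + 10^+2.20 + 10^+1.46) = 0.005310
DIC = [CO2*]/α₀ = 1.901×10^-5 / 0.005310 = 3.58 mmol/kg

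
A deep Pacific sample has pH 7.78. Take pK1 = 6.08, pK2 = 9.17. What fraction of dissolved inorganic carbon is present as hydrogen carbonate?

α₁ = 1 / (1 + [H⁺]/K1 + K2/[H⁺]) = 1 / (1 + 10^-1.70 + 10^-1.39)
   = 1 / (1 + 0.019953 + 0.040738) = 1/1.0607 = 0.9428

α₁ = 0.943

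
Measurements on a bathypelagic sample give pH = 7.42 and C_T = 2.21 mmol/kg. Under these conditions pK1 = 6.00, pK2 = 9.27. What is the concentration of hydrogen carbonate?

α₁ = 1 / (1 + [H⁺]/K1 + K2/[H⁺]) = 1 / (1 + 10^-1.42 + 10^-1.85)
   = 1 / (1 + 0.038019 + 0.014125) = 1/1.0521 = 0.9504
[HCO3⁻] = α₁ × DIC = 0.9504 × 2.21 = 2.10 mmol/kg

[HCO3⁻] = 2.10 mmol/kg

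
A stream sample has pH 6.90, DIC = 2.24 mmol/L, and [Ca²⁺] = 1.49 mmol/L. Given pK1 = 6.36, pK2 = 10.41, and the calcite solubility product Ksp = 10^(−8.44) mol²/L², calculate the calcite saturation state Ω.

Ω = 0.220

α₂ = 1 / (1 + [H⁺]/K2 + [H⁺]²/(K1K2)) = 1 / (1 + 10^+3.51 + 10^+2.97)
   = 1 / (1 + 3235.9 + 933.25) = 1/4170.2 = 0.0002398
[CO3²⁻] = α₂ × DIC = 0.0002398 × 2.24 = 0.0005371 mmol/L = 0.5371 μmol/L
Ksp = 10^(−8.44) = 3.631×10^-9
Ω = [Ca²⁺][CO3²⁻]/Ksp = (1.49×10^-3)(5.371×10^-7) / 3.631×10^-9 = 0.220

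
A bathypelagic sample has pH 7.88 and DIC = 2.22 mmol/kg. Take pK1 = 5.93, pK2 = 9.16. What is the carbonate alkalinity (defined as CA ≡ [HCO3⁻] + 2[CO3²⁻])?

CA = [HCO3⁻] + 2[CO3²⁻] = (α₁ + 2α₂)·DIC
At pH 7.88: [H⁺]/K1 = 10^-1.95 = 0.011220, K2/[H⁺] = 10^-1.28 = 0.052481
α₁ = 1/(1 + 0.011220 + 0.052481) = 1/1.0637 = 0.9401; α₂ = α₁·K2/[H⁺] = 0.04934
α₁ + 2α₂ = 1.0388
CA = 1.0388 × 2.22 = 2.31 mmol/kg

CA = 2.31 mmol/kg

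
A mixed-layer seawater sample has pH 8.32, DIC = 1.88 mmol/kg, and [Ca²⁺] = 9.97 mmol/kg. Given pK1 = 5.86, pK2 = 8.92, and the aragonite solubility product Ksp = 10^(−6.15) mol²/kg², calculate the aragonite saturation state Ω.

α₂ = 1 / (1 + [H⁺]/K2 + [H⁺]²/(K1K2)) = 1 / (1 + 10^+0.60 + 10^-1.86)
   = 1 / (1 + 3.9811 + 0.013804) = 1/4.9949 = 0.2002
[CO3²⁻] = α₂ × DIC = 0.2002 × 1.88 = 0.3764 mmol/kg
Ksp = 10^(−6.15) = 7.079×10^-7
Ω = [Ca²⁺][CO3²⁻]/Ksp = (9.97×10^-3)(3.764×10^-4) / 7.079×10^-7 = 5.30

Ω = 5.30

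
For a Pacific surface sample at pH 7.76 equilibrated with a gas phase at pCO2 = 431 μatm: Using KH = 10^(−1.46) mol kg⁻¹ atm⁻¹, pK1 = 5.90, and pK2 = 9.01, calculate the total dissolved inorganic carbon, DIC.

DIC = 1.16 mmol/kg

[CO2*] = KH · pCO2 = 10^(−1.46) × 431×10^-6 = 1.494×10^-5 mol/kg
α₀ = 1/(1 + K1/[H⁺] + K1K2/[H⁺]²) = 1/(1 + 10^+1.86 + 10^+0.61) = 0.01290
DIC = [CO2*]/α₀ = 1.494×10^-5 / 0.01290 = 1.16 mmol/kg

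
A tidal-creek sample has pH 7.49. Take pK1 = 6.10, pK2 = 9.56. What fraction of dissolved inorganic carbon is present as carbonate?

α₂ = 1 / (1 + [H⁺]/K2 + [H⁺]²/(K1K2)) = 1 / (1 + 10^+2.07 + 10^+0.68)
   = 1 / (1 + 117.49 + 4.7863) = 1/123.28 = 0.008112

α₂ = 0.00811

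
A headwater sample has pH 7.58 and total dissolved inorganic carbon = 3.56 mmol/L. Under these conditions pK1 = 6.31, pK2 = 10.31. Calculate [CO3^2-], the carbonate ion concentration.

α₂ = 1 / (1 + [H⁺]/K2 + [H⁺]²/(K1K2)) = 1 / (1 + 10^+2.73 + 10^+1.46)
   = 1 / (1 + 537.03 + 28.840) = 1/566.87 = 0.001764
[CO3²⁻] = α₂ × DIC = 0.001764 × 3.56 = 0.00628 mmol/L = 6.28 μmol/L

[CO3²⁻] = 6.28 μmol/L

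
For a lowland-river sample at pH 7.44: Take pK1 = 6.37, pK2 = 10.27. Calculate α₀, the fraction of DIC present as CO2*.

α₀ = 0.0783

α₀ = 1 / (1 + K1/[H⁺] + K1K2/[H⁺]²) = 1 / (1 + 10^+1.07 + 10^-1.76)
   = 1 / (1 + 11.749 + 0.017378) = 1/12.766 = 0.07833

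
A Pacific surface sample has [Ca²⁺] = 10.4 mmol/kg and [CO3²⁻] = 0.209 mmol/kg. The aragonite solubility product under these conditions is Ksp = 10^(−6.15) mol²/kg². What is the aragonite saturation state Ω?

Ksp = 10^(−6.15) = 7.079×10^-7
Ω = [Ca²⁺][CO3²⁻]/Ksp = (10.4×10^-3)(0.209×10^-3) / 7.079×10^-7 = 3.07

Ω = 3.07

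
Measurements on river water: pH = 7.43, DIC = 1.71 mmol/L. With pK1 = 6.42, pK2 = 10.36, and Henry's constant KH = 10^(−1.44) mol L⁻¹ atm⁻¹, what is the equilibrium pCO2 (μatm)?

α₀ = 1 / (1 + K1/[H⁺] + K1K2/[H⁺]²) = 1 / (1 + 10^+1.01 + 10^-1.92)
   = 1 / (1 + 10.233 + 0.012023) = 1/11.245 = 0.08893
[CO2*] = α₀ × DIC = 0.08893 × 1.71 = 0.1521 mmol/L
pCO2 = [CO2*]/KH = 1.521×10^-4 / 3.631×10^-2 = 4190 μatm

pCO2 = 4190 μatm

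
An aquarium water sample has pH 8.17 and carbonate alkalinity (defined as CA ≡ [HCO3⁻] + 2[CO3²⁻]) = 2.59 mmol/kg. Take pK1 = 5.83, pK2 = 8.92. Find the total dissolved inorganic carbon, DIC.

CA = [HCO3⁻] + 2[CO3²⁻] = (α₁ + 2α₂)·DIC
At pH 8.17: [H⁺]/K1 = 10^-2.34 = 0.0045709, K2/[H⁺] = 10^-0.75 = 0.17783
α₁ = 1/(1 + 0.0045709 + 0.17783) = 1/1.1824 = 0.8457; α₂ = α₁·K2/[H⁺] = 0.1504
α₁ + 2α₂ = 1.1465
DIC = CA / (α₁ + 2α₂) = 2.59 / 1.1465 = 2.26 mmol/kg

DIC = 2.26 mmol/kg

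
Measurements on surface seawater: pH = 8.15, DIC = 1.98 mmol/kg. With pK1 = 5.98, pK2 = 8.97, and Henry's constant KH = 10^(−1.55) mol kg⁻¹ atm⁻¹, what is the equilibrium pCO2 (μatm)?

pCO2 = 410 μatm

α₀ = 1 / (1 + K1/[H⁺] + K1K2/[H⁺]²) = 1 / (1 + 10^+2.17 + 10^+1.35)
   = 1 / (1 + 147.91 + 22.387) = 1/171.30 = 0.005838
[CO2*] = α₀ × DIC = 0.005838 × 1.98 = 0.01156 mmol/kg = 11.56 μmol/kg
pCO2 = [CO2*]/KH = 1.156×10^-5 / 2.818×10^-2 = 410 μatm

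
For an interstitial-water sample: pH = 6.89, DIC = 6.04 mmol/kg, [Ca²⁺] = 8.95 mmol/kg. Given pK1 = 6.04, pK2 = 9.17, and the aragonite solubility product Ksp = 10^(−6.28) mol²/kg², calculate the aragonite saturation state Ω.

Ω = 0.472

α₂ = 1 / (1 + [H⁺]/K2 + [H⁺]²/(K1K2)) = 1 / (1 + 10^+2.28 + 10^+1.43)
   = 1 / (1 + 190.55 + 26.915) = 1/218.46 = 0.004577
[CO3²⁻] = α₂ × DIC = 0.004577 × 6.04 = 0.02765 mmol/kg
Ksp = 10^(−6.28) = 5.248×10^-7
Ω = [Ca²⁺][CO3²⁻]/Ksp = (8.95×10^-3)(2.765×10^-5) / 5.248×10^-7 = 0.472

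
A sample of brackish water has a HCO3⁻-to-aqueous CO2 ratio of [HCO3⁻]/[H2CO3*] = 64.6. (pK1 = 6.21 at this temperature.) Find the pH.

From K1 = [H⁺][HCO3⁻]/[H2CO3*]:  pH = pK1 + log₁₀([HCO3⁻]/[H2CO3*])
log₁₀(64.6) = +1.810
pH = 6.21 + (+1.810) = 8.02

pH = 8.02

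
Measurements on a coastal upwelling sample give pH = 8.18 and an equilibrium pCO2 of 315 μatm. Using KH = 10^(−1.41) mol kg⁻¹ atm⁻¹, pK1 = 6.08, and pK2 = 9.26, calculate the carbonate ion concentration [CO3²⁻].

[CO3²⁻] = 0.128 mmol/kg

[CO2*] = KH · pCO2 = 10^(−1.41) × 315×10^-6 = 1.225×10^-5 mol/kg
α₀ = 1/(1 + K1/[H⁺] + K1K2/[H⁺]²) = 1/(1 + 10^+2.10 + 10^+1.02) = 0.007280
DIC = [CO2*]/α₀ = 1.225×10^-5 / 0.007280 = 1.683 mmol/kg
[CO3²⁻] = α₂·DIC; α₂ = 0.07623, so [CO3²⁻] = 0.07623 × 1.683 = 0.128 mmol/kg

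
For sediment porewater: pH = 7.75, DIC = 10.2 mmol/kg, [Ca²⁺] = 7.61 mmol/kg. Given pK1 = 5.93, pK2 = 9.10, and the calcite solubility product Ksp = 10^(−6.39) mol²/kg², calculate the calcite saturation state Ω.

α₂ = 1 / (1 + [H⁺]/K2 + [H⁺]²/(K1K2)) = 1 / (1 + 10^+1.35 + 10^-0.47)
   = 1 / (1 + 22.387 + 0.33884) = 1/23.726 = 0.04215
[CO3²⁻] = α₂ × DIC = 0.04215 × 10.2 = 0.4299 mmol/kg
Ksp = 10^(−6.39) = 4.074×10^-7
Ω = [Ca²⁺][CO3²⁻]/Ksp = (7.61×10^-3)(4.299×10^-4) / 4.074×10^-7 = 8.03

Ω = 8.03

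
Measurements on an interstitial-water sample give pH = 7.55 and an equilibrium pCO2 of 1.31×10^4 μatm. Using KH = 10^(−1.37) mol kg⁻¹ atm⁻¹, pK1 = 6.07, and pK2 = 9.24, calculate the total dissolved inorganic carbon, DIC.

[CO2*] = KH · pCO2 = 10^(−1.37) × 1.31×10^4×10^-6 = 5.588×10^-4 mol/kg
α₀ = 1/(1 + K1/[H⁺] + K1K2/[H⁺]²) = 1/(1 + 10^+1.48 + 10^-0.21) = 0.03143
DIC = [CO2*]/α₀ = 5.588×10^-4 / 0.03143 = 17.8 mmol/kg

DIC = 17.8 mmol/kg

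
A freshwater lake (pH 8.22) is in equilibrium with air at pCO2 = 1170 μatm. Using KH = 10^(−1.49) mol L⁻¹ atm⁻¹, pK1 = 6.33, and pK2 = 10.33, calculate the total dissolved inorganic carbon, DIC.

DIC = 3.00 mmol/L

[CO2*] = KH · pCO2 = 10^(−1.49) × 1170×10^-6 = 3.786×10^-5 mol/L
α₀ = 1/(1 + K1/[H⁺] + K1K2/[H⁺]²) = 1/(1 + 10^+1.89 + 10^-0.22) = 0.01262
DIC = [CO2*]/α₀ = 3.786×10^-5 / 0.01262 = 3.00 mmol/L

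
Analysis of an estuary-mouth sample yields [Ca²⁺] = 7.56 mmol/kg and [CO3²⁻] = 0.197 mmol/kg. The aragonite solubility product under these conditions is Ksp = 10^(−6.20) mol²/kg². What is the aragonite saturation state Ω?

Ω = 2.36

Ksp = 10^(−6.20) = 6.310×10^-7
Ω = [Ca²⁺][CO3²⁻]/Ksp = (7.56×10^-3)(0.197×10^-3) / 6.310×10^-7 = 2.36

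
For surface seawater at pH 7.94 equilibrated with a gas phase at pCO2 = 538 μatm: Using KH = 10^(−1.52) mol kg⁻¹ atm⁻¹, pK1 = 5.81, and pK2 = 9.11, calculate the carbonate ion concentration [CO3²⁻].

[CO3²⁻] = 0.148 mmol/kg

[CO2*] = KH · pCO2 = 10^(−1.52) × 538×10^-6 = 1.625×10^-5 mol/kg
α₀ = 1/(1 + K1/[H⁺] + K1K2/[H⁺]²) = 1/(1 + 10^+2.13 + 10^+0.96) = 0.006896
DIC = [CO2*]/α₀ = 1.625×10^-5 / 0.006896 = 2.356 mmol/kg
[CO3²⁻] = α₂·DIC; α₂ = 0.06289, so [CO3²⁻] = 0.06289 × 2.356 = 0.148 mmol/kg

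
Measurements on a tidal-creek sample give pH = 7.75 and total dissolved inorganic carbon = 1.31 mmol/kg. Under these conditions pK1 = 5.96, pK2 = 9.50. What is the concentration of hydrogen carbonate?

[HCO3⁻] = 1.27 mmol/kg

α₁ = 1 / (1 + [H⁺]/K1 + K2/[H⁺]) = 1 / (1 + 10^-1.79 + 10^-1.75)
   = 1 / (1 + 0.016218 + 0.017783) = 1/1.0340 = 0.9671
[HCO3⁻] = α₁ × DIC = 0.9671 × 1.31 = 1.27 mmol/kg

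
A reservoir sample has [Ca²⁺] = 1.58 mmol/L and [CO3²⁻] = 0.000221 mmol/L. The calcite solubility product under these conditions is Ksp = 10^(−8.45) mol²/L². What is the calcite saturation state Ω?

Ksp = 10^(−8.45) = 3.548×10^-9
Ω = [Ca²⁺][CO3²⁻]/Ksp = (1.58×10^-3)(0.000221×10^-3) / 3.548×10^-9 = 0.0984

Ω = 0.0984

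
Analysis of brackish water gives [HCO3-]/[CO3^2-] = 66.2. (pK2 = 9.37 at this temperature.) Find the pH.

From K2 = [H⁺][CO3^2-]/[HCO3-]:  pH = pK2 − log₁₀([HCO3-]/[CO3^2-])
log₁₀(66.2) = +1.821
pH = 9.37 − (+1.821) = 7.55

pH = 7.55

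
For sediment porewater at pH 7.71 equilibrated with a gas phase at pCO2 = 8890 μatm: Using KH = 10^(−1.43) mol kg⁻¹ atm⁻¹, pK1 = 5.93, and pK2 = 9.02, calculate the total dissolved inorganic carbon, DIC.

DIC = 21.2 mmol/kg

[CO2*] = KH · pCO2 = 10^(−1.43) × 8890×10^-6 = 3.303×10^-4 mol/kg
α₀ = 1/(1 + K1/[H⁺] + K1K2/[H⁺]²) = 1/(1 + 10^+1.78 + 10^+0.47) = 0.01557
DIC = [CO2*]/α₀ = 3.303×10^-4 / 0.01557 = 21.2 mmol/kg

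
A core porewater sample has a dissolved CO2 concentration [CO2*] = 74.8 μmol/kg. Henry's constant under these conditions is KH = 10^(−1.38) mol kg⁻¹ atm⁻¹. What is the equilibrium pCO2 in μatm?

KH = 10^(−1.38) = 4.169×10^-2 mol kg⁻¹ atm⁻¹
pCO2 = [CO2*]/KH = 74.8×10^-6 / 4.169×10^-2 = 1.79×10^-3 atm = 1790 μatm

pCO2 = 1790 μatm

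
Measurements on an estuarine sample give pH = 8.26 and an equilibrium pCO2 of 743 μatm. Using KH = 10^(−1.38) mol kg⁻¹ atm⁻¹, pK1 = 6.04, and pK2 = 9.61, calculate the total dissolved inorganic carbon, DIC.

DIC = 5.40 mmol/kg

[CO2*] = KH · pCO2 = 10^(−1.38) × 743×10^-6 = 3.097×10^-5 mol/kg
α₀ = 1/(1 + K1/[H⁺] + K1K2/[H⁺]²) = 1/(1 + 10^+2.22 + 10^+0.87) = 0.005735
DIC = [CO2*]/α₀ = 3.097×10^-5 / 0.005735 = 5.40 mmol/kg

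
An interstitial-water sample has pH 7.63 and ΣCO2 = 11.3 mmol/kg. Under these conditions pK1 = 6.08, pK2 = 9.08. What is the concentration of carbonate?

α₂ = 1 / (1 + [H⁺]/K2 + [H⁺]²/(K1K2)) = 1 / (1 + 10^+1.45 + 10^-0.10)
   = 1 / (1 + 28.184 + 0.79433) = 1/29.978 = 0.03336
[CO3²⁻] = α₂ × DIC = 0.03336 × 11.3 = 0.377 mmol/kg

[CO3²⁻] = 0.377 mmol/kg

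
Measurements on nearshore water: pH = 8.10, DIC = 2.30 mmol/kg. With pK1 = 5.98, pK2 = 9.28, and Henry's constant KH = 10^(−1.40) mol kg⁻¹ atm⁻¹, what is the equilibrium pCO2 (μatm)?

α₀ = 1 / (1 + K1/[H⁺] + K1K2/[H⁺]²) = 1 / (1 + 10^+2.12 + 10^+0.94)
   = 1 / (1 + 131.83 + 8.7096) = 1/141.54 = 0.007065
[CO2*] = α₀ × DIC = 0.007065 × 2.30 = 0.01625 mmol/kg = 16.25 μmol/kg
pCO2 = [CO2*]/KH = 1.625×10^-5 / 3.981×10^-2 = 408 μatm

pCO2 = 408 μatm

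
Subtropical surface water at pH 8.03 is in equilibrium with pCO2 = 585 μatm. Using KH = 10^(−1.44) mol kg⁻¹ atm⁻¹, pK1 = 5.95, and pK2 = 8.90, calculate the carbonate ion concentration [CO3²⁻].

[CO3²⁻] = 0.344 mmol/kg

[CO2*] = KH · pCO2 = 10^(−1.44) × 585×10^-6 = 2.124×10^-5 mol/kg
α₀ = 1/(1 + K1/[H⁺] + K1K2/[H⁺]²) = 1/(1 + 10^+2.08 + 10^+1.21) = 0.007276
DIC = [CO2*]/α₀ = 2.124×10^-5 / 0.007276 = 2.919 mmol/kg
[CO3²⁻] = α₂·DIC; α₂ = 0.1180, so [CO3²⁻] = 0.1180 × 2.919 = 0.344 mmol/kg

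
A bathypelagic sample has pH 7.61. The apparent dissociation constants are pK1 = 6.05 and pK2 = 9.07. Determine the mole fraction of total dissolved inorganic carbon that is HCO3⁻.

α₁ = 0.941

α₁ = 1 / (1 + [H⁺]/K1 + K2/[H⁺]) = 1 / (1 + 10^-1.56 + 10^-1.46)
   = 1 / (1 + 0.027542 + 0.034674) = 1/1.0622 = 0.9414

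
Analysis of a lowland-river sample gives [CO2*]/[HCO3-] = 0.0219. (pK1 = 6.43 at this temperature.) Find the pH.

From K1 = [H⁺][HCO3-]/[CO2*]:  pH = pK1 − log₁₀([CO2*]/[HCO3-])
log₁₀(0.0219) = -1.660
pH = 6.43 − (-1.660) = 8.09

pH = 8.09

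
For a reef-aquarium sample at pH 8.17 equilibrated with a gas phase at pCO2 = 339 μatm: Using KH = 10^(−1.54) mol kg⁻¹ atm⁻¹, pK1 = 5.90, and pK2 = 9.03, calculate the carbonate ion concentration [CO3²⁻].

[CO2*] = KH · pCO2 = 10^(−1.54) × 339×10^-6 = 9.777×10^-6 mol/kg
α₀ = 1/(1 + K1/[H⁺] + K1K2/[H⁺]²) = 1/(1 + 10^+2.27 + 10^+1.41) = 0.004697
DIC = [CO2*]/α₀ = 9.777×10^-6 / 0.004697 = 2.082 mmol/kg
[CO3²⁻] = α₂·DIC; α₂ = 0.1207, so [CO3²⁻] = 0.1207 × 2.082 = 0.251 mmol/kg

[CO3²⁻] = 0.251 mmol/kg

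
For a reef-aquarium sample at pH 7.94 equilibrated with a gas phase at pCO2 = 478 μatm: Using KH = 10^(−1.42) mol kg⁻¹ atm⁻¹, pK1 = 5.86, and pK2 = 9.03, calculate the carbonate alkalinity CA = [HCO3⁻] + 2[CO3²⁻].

[CO2*] = KH · pCO2 = 10^(−1.42) × 478×10^-6 = 1.817×10^-5 mol/kg
α₀ = 1/(1 + K1/[H⁺] + K1K2/[H⁺]²) = 1/(1 + 10^+2.08 + 10^+0.99) = 0.007634
DIC = [CO2*]/α₀ = 1.817×10^-5 / 0.007634 = 2.381 mmol/kg
CA = (α₁ + 2α₂)·DIC = (0.9178 + 2×0.07460) × 2.381 = 2.54 mmol/kg

CA = 2.54 mmol/kg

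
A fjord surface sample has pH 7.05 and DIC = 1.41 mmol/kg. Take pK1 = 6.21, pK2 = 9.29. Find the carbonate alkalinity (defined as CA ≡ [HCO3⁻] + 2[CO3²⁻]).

CA = [HCO3⁻] + 2[CO3²⁻] = (α₁ + 2α₂)·DIC
At pH 7.05: [H⁺]/K1 = 10^-0.84 = 0.14454, K2/[H⁺] = 10^-2.24 = 0.0057544
α₁ = 1/(1 + 0.14454 + 0.0057544) = 1/1.1503 = 0.8693; α₂ = α₁·K2/[H⁺] = 0.005003
α₁ + 2α₂ = 0.8793
CA = 0.8793 × 1.41 = 1.24 mmol/kg

CA = 1.24 mmol/kg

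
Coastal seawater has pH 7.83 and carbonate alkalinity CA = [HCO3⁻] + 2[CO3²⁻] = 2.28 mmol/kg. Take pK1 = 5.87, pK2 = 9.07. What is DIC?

DIC = 2.18 mmol/kg

CA = [HCO3⁻] + 2[CO3²⁻] = (α₁ + 2α₂)·DIC
At pH 7.83: [H⁺]/K1 = 10^-1.96 = 0.010965, K2/[H⁺] = 10^-1.24 = 0.057544
α₁ = 1/(1 + 0.010965 + 0.057544) = 1/1.0685 = 0.9359; α₂ = α₁·K2/[H⁺] = 0.05385
α₁ + 2α₂ = 1.0436
DIC = CA / (α₁ + 2α₂) = 2.28 / 1.0436 = 2.18 mmol/kg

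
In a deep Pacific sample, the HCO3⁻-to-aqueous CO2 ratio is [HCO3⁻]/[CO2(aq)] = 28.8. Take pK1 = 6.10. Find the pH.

pH = 7.56

From K1 = [H⁺][HCO3⁻]/[CO2(aq)]:  pH = pK1 + log₁₀([HCO3⁻]/[CO2(aq)])
log₁₀(28.8) = +1.459
pH = 6.10 + (+1.459) = 7.56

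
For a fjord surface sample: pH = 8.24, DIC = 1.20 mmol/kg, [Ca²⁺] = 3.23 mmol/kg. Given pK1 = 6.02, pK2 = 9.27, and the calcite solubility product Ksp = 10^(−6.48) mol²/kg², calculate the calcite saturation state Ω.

Ω = 0.994

α₂ = 1 / (1 + [H⁺]/K2 + [H⁺]²/(K1K2)) = 1 / (1 + 10^+1.03 + 10^-1.19)
   = 1 / (1 + 10.715 + 0.064565) = 1/11.780 = 0.08489
[CO3²⁻] = α₂ × DIC = 0.08489 × 1.20 = 0.1019 mmol/kg
Ksp = 10^(−6.48) = 3.311×10^-7
Ω = [Ca²⁺][CO3²⁻]/Ksp = (3.23×10^-3)(1.019×10^-4) / 3.311×10^-7 = 0.994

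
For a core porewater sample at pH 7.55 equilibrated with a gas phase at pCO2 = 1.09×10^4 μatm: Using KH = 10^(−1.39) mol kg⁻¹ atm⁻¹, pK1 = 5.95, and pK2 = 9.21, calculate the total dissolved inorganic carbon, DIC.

[CO2*] = KH · pCO2 = 10^(−1.39) × 1.09×10^4×10^-6 = 4.440×10^-4 mol/kg
α₀ = 1/(1 + K1/[H⁺] + K1K2/[H⁺]²) = 1/(1 + 10^+1.60 + 10^-0.06) = 0.02399
DIC = [CO2*]/α₀ = 4.440×10^-4 / 0.02399 = 18.5 mmol/kg

DIC = 18.5 mmol/kg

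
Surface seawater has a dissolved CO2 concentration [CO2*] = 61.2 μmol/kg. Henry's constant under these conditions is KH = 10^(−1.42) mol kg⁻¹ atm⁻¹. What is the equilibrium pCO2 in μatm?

pCO2 = 1610 μatm

KH = 10^(−1.42) = 3.802×10^-2 mol kg⁻¹ atm⁻¹
pCO2 = [CO2*]/KH = 61.2×10^-6 / 3.802×10^-2 = 1.61×10^-3 atm = 1610 μatm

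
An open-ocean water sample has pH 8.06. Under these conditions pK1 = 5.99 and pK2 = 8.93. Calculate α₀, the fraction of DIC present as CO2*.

α₀ = 1 / (1 + K1/[H⁺] + K1K2/[H⁺]²) = 1 / (1 + 10^+2.07 + 10^+1.20)
   = 1 / (1 + 117.49 + 15.849) = 1/134.34 = 0.007444

α₀ = 0.00744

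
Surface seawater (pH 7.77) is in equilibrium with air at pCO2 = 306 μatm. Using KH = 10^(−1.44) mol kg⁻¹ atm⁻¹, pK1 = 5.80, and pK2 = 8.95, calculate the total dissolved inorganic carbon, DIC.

[CO2*] = KH · pCO2 = 10^(−1.44) × 306×10^-6 = 1.111×10^-5 mol/kg
α₀ = 1/(1 + K1/[H⁺] + K1K2/[H⁺]²) = 1/(1 + 10^+1.97 + 10^+0.79) = 0.009951
DIC = [CO2*]/α₀ = 1.111×10^-5 / 0.009951 = 1.12 mmol/kg

DIC = 1.12 mmol/kg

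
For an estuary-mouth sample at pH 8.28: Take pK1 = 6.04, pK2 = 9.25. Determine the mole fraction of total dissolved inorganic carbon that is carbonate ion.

α₂ = 0.0963

α₂ = 1 / (1 + [H⁺]/K2 + [H⁺]²/(K1K2)) = 1 / (1 + 10^+0.97 + 10^-1.27)
   = 1 / (1 + 9.3325 + 0.053703) = 1/10.386 = 0.09628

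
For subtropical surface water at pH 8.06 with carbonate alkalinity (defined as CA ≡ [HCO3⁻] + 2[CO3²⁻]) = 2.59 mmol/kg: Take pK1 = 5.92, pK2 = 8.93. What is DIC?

DIC = 2.33 mmol/kg

CA = [HCO3⁻] + 2[CO3²⁻] = (α₁ + 2α₂)·DIC
At pH 8.06: [H⁺]/K1 = 10^-2.14 = 0.0072444, K2/[H⁺] = 10^-0.87 = 0.13490
α₁ = 1/(1 + 0.0072444 + 0.13490) = 1/1.1421 = 0.8755; α₂ = α₁·K2/[H⁺] = 0.1181
α₁ + 2α₂ = 1.1118
DIC = CA / (α₁ + 2α₂) = 2.59 / 1.1118 = 2.33 mmol/kg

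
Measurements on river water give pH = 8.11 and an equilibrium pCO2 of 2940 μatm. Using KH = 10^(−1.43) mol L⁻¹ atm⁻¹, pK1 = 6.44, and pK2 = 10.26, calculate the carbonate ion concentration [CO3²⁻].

[CO2*] = KH · pCO2 = 10^(−1.43) × 2940×10^-6 = 1.092×10^-4 mol/L
α₀ = 1/(1 + K1/[H⁺] + K1K2/[H⁺]²) = 1/(1 + 10^+1.67 + 10^-0.48) = 0.02079
DIC = [CO2*]/α₀ = 1.092×10^-4 / 0.02079 = 5.255 mmol/L
[CO3²⁻] = α₂·DIC; α₂ = 0.006884, so [CO3²⁻] = 0.006884 × 5.255 = 0.0362 mmol/L

[CO3²⁻] = 0.0362 mmol/L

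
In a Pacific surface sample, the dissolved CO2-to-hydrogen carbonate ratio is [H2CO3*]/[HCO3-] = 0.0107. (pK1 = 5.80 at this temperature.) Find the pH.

pH = 7.77

From K1 = [H⁺][HCO3-]/[H2CO3*]:  pH = pK1 − log₁₀([H2CO3*]/[HCO3-])
log₁₀(0.0107) = -1.971
pH = 5.80 − (-1.971) = 7.77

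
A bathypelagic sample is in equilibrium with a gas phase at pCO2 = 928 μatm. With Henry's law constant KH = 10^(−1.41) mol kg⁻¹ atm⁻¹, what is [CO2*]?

KH = 10^(−1.41) = 3.890×10^-2 mol kg⁻¹ atm⁻¹
[CO2*] = KH · pCO2 = 3.890×10^-2 × 928×10^-6 atm = 3.61×10^-5 mol/kg

[CO2*] = 36.1 μmol/kg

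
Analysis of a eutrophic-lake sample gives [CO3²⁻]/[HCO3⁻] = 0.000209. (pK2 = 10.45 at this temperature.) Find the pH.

pH = 6.77

From K2 = [H⁺][CO3²⁻]/[HCO3⁻]:  pH = pK2 + log₁₀([CO3²⁻]/[HCO3⁻])
log₁₀(0.000209) = -3.680
pH = 10.45 + (-3.680) = 6.77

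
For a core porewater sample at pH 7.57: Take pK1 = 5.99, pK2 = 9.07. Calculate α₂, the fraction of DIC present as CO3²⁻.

α₂ = 0.0299

α₂ = 1 / (1 + [H⁺]/K2 + [H⁺]²/(K1K2)) = 1 / (1 + 10^+1.50 + 10^-0.08)
   = 1 / (1 + 31.623 + 0.83176) = 1/33.455 = 0.02989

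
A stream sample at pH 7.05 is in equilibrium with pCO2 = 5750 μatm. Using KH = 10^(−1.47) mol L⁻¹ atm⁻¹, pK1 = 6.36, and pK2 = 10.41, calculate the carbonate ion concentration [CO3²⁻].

[CO3²⁻] = 0.417 μmol/L

[CO2*] = KH · pCO2 = 10^(−1.47) × 5750×10^-6 = 1.948×10^-4 mol/L
α₀ = 1/(1 + K1/[H⁺] + K1K2/[H⁺]²) = 1/(1 + 10^+0.69 + 10^-2.67) = 0.1695
DIC = [CO2*]/α₀ = 1.948×10^-4 / 0.1695 = 1.150 mmol/L
[CO3²⁻] = α₂·DIC; α₂ = 0.0003624, so [CO3²⁻] = 0.0003624 × 1.150 = 0.000417 mmol/L = 0.417 μmol/L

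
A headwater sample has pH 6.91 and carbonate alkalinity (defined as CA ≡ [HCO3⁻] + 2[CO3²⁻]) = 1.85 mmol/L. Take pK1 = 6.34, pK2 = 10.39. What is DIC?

CA = [HCO3⁻] + 2[CO3²⁻] = (α₁ + 2α₂)·DIC
At pH 6.91: [H⁺]/K1 = 10^-0.57 = 0.26915, K2/[H⁺] = 10^-3.48 = 0.00033113
α₁ = 1/(1 + 0.26915 + 0.00033113) = 1/1.2695 = 0.7877; α₂ = α₁·K2/[H⁺] = 0.0002608
α₁ + 2α₂ = 0.7882
DIC = CA / (α₁ + 2α₂) = 1.85 / 0.7882 = 2.35 mmol/L

DIC = 2.35 mmol/L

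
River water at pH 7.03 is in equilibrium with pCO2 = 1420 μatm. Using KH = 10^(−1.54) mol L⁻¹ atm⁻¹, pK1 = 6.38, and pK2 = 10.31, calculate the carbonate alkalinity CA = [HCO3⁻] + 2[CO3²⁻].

[CO2*] = KH · pCO2 = 10^(−1.54) × 1420×10^-6 = 4.095×10^-5 mol/L
α₀ = 1/(1 + K1/[H⁺] + K1K2/[H⁺]²) = 1/(1 + 10^+0.65 + 10^-2.63) = 0.1828
DIC = [CO2*]/α₀ = 4.095×10^-5 / 0.1828 = 0.2240 mmol/L
CA = (α₁ + 2α₂)·DIC = (0.8167 + 2×0.0004286) × 0.2240 = 0.183 mmol/L

CA = 0.183 mmol/L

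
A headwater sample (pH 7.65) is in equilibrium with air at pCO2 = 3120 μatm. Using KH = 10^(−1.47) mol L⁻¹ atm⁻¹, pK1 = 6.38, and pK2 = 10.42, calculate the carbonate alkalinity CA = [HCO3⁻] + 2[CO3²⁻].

CA = 1.98 mmol/L

[CO2*] = KH · pCO2 = 10^(−1.47) × 3120×10^-6 = 1.057×10^-4 mol/L
α₀ = 1/(1 + K1/[H⁺] + K1K2/[H⁺]²) = 1/(1 + 10^+1.27 + 10^-1.50) = 0.05088
DIC = [CO2*]/α₀ = 1.057×10^-4 / 0.05088 = 2.078 mmol/L
CA = (α₁ + 2α₂)·DIC = (0.9475 + 2×0.001609) × 2.078 = 1.98 mmol/L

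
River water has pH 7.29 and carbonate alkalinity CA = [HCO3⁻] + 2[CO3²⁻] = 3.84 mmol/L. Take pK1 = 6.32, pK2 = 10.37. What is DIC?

CA = [HCO3⁻] + 2[CO3²⁻] = (α₁ + 2α₂)·DIC
At pH 7.29: [H⁺]/K1 = 10^-0.97 = 0.10715, K2/[H⁺] = 10^-3.08 = 0.00083176
α₁ = 1/(1 + 0.10715 + 0.00083176) = 1/1.1080 = 0.9025; α₂ = α₁·K2/[H⁺] = 0.0007507
α₁ + 2α₂ = 0.9040
DIC = CA / (α₁ + 2α₂) = 3.84 / 0.9040 = 4.25 mmol/L

DIC = 4.25 mmol/L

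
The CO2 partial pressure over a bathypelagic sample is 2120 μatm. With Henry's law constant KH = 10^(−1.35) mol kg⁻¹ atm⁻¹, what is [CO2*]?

[CO2*] = 94.7 μmol/kg

KH = 10^(−1.35) = 4.467×10^-2 mol kg⁻¹ atm⁻¹
[CO2*] = KH · pCO2 = 4.467×10^-2 × 2120×10^-6 atm = 9.47×10^-5 mol/kg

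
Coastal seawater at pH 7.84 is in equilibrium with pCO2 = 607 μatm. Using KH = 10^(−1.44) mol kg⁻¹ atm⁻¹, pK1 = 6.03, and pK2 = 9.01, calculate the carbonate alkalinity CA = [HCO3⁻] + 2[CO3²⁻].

[CO2*] = KH · pCO2 = 10^(−1.44) × 607×10^-6 = 2.204×10^-5 mol/kg
α₀ = 1/(1 + K1/[H⁺] + K1K2/[H⁺]²) = 1/(1 + 10^+1.81 + 10^+0.64) = 0.01430
DIC = [CO2*]/α₀ = 2.204×10^-5 / 0.01430 = 1.541 mmol/kg
CA = (α₁ + 2α₂)·DIC = (0.9233 + 2×0.06242) × 1.541 = 1.62 mmol/kg

CA = 1.62 mmol/kg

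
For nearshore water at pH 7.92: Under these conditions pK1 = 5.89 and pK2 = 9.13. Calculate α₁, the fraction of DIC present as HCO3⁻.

α₁ = 0.934

α₁ = 1 / (1 + [H⁺]/K1 + K2/[H⁺]) = 1 / (1 + 10^-2.03 + 10^-1.21)
   = 1 / (1 + 0.0093325 + 0.061660) = 1/1.0710 = 0.9337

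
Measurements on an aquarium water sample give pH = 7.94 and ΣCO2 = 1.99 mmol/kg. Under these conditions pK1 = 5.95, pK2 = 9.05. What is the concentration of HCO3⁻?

α₁ = 1 / (1 + [H⁺]/K1 + K2/[H⁺]) = 1 / (1 + 10^-1.99 + 10^-1.11)
   = 1 / (1 + 0.010233 + 0.077625) = 1/1.0879 = 0.9192
[HCO3⁻] = α₁ × DIC = 0.9192 × 1.99 = 1.83 mmol/kg

[HCO3⁻] = 1.83 mmol/kg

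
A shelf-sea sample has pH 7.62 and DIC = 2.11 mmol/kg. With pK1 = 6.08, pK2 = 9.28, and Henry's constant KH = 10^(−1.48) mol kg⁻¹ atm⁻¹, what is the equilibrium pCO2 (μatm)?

α₀ = 1 / (1 + K1/[H⁺] + K1K2/[H⁺]²) = 1 / (1 + 10^+1.54 + 10^-0.12)
   = 1 / (1 + 34.674 + 0.75858) = 1/36.432 = 0.02745
[CO2*] = α₀ × DIC = 0.02745 × 2.11 = 0.05792 mmol/kg
pCO2 = [CO2*]/KH = 5.792×10^-5 / 3.311×10^-2 = 1750 μatm

pCO2 = 1750 μatm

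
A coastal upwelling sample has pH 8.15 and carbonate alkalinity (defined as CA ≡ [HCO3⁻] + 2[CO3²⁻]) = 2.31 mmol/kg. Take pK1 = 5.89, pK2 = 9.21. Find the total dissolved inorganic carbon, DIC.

CA = [HCO3⁻] + 2[CO3²⁻] = (α₁ + 2α₂)·DIC
At pH 8.15: [H⁺]/K1 = 10^-2.26 = 0.0054954, K2/[H⁺] = 10^-1.06 = 0.087096
α₁ = 1/(1 + 0.0054954 + 0.087096) = 1/1.0926 = 0.9153; α₂ = α₁·K2/[H⁺] = 0.07972
α₁ + 2α₂ = 1.0747
DIC = CA / (α₁ + 2α₂) = 2.31 / 1.0747 = 2.15 mmol/kg

DIC = 2.15 mmol/kg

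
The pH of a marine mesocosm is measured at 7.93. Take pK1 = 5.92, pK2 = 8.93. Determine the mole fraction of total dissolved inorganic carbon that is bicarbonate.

α₁ = 0.901

α₁ = 1 / (1 + [H⁺]/K1 + K2/[H⁺]) = 1 / (1 + 10^-2.01 + 10^-1.00)
   = 1 / (1 + 0.0097724 + 0.10000) = 1/1.1098 = 0.9011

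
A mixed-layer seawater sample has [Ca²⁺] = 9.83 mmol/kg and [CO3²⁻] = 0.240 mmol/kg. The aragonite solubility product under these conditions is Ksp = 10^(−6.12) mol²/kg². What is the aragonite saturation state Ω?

Ω = 3.11

Ksp = 10^(−6.12) = 7.586×10^-7
Ω = [Ca²⁺][CO3²⁻]/Ksp = (9.83×10^-3)(0.240×10^-3) / 7.586×10^-7 = 3.11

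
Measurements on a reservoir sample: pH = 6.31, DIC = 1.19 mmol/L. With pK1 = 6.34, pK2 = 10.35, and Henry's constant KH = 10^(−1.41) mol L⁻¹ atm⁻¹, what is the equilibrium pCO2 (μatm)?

α₀ = 1 / (1 + K1/[H⁺] + K1K2/[H⁺]²) = 1 / (1 + 10^-0.03 + 10^-4.07)
   = 1 / (1 + 0.93325 + 8.5114×10^-5) = 1/1.9333 = 0.5172
[CO2*] = α₀ × DIC = 0.5172 × 1.19 = 0.6155 mmol/L
pCO2 = [CO2*]/KH = 6.155×10^-4 / 3.890×10^-2 = 1.58×10^4 μatm

pCO2 = 1.58×10^4 μatm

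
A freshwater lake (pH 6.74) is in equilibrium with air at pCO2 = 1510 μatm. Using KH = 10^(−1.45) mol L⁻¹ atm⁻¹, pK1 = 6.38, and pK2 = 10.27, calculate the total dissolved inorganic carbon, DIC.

DIC = 0.176 mmol/L

[CO2*] = KH · pCO2 = 10^(−1.45) × 1510×10^-6 = 5.358×10^-5 mol/L
α₀ = 1/(1 + K1/[H⁺] + K1K2/[H⁺]²) = 1/(1 + 10^+0.36 + 10^-3.17) = 0.3038
DIC = [CO2*]/α₀ = 5.358×10^-5 / 0.3038 = 0.176 mmol/L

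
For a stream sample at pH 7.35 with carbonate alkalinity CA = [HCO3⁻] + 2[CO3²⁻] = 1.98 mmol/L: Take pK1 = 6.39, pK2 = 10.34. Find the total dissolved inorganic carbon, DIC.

CA = [HCO3⁻] + 2[CO3²⁻] = (α₁ + 2α₂)·DIC
At pH 7.35: [H⁺]/K1 = 10^-0.96 = 0.10965, K2/[H⁺] = 10^-2.99 = 0.0010233
α₁ = 1/(1 + 0.10965 + 0.0010233) = 1/1.1107 = 0.9004; α₂ = α₁·K2/[H⁺] = 0.0009213
α₁ + 2α₂ = 0.9022
DIC = CA / (α₁ + 2α₂) = 1.98 / 0.9022 = 2.19 mmol/L

DIC = 2.19 mmol/L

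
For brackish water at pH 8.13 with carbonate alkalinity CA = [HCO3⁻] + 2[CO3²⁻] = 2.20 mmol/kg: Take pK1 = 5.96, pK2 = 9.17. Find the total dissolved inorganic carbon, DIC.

CA = [HCO3⁻] + 2[CO3²⁻] = (α₁ + 2α₂)·DIC
At pH 8.13: [H⁺]/K1 = 10^-2.17 = 0.0067608, K2/[H⁺] = 10^-1.04 = 0.091201
α₁ = 1/(1 + 0.0067608 + 0.091201) = 1/1.0980 = 0.9108; α₂ = α₁·K2/[H⁺] = 0.08306
α₁ + 2α₂ = 1.0769
DIC = CA / (α₁ + 2α₂) = 2.20 / 1.0769 = 2.04 mmol/kg

DIC = 2.04 mmol/kg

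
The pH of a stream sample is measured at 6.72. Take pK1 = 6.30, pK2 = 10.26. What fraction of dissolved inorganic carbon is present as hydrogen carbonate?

α₁ = 0.724

α₁ = 1 / (1 + [H⁺]/K1 + K2/[H⁺]) = 1 / (1 + 10^-0.42 + 10^-3.54)
   = 1 / (1 + 0.38019 + 0.00028840) = 1/1.3805 = 0.7244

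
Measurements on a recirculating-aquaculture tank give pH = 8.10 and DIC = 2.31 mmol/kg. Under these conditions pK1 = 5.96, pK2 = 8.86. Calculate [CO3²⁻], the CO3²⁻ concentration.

[CO3²⁻] = 0.340 mmol/kg

α₂ = 1 / (1 + [H⁺]/K2 + [H⁺]²/(K1K2)) = 1 / (1 + 10^+0.76 + 10^-1.38)
   = 1 / (1 + 5.7544 + 0.041687) = 1/6.7961 = 0.1471
[CO3²⁻] = α₂ × DIC = 0.1471 × 2.31 = 0.340 mmol/kg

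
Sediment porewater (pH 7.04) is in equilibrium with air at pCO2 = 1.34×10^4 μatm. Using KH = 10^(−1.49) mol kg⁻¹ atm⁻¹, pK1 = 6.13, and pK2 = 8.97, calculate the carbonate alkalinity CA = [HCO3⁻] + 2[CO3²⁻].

[CO2*] = KH · pCO2 = 10^(−1.49) × 1.34×10^4×10^-6 = 4.336×10^-4 mol/kg
α₀ = 1/(1 + K1/[H⁺] + K1K2/[H⁺]²) = 1/(1 + 10^+0.91 + 10^-1.02) = 0.1084
DIC = [CO2*]/α₀ = 4.336×10^-4 / 0.1084 = 4.000 mmol/kg
CA = (α₁ + 2α₂)·DIC = (0.8812 + 2×0.01035) × 4.000 = 3.61 mmol/kg

CA = 3.61 mmol/kg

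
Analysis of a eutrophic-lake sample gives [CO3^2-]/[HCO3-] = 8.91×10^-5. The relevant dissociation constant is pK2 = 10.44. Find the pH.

From K2 = [H⁺][CO3^2-]/[HCO3-]:  pH = pK2 + log₁₀([CO3^2-]/[HCO3-])
log₁₀(8.91×10^-5) = -4.050
pH = 10.44 + (-4.050) = 6.39

pH = 6.39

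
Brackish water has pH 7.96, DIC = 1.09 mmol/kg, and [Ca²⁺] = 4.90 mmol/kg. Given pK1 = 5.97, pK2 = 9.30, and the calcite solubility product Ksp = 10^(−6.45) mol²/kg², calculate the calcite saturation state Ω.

Ω = 0.652

α₂ = 1 / (1 + [H⁺]/K2 + [H⁺]²/(K1K2)) = 1 / (1 + 10^+1.34 + 10^-0.65)
   = 1 / (1 + 21.878 + 0.22387) = 1/23.101 = 0.04329
[CO3²⁻] = α₂ × DIC = 0.04329 × 1.09 = 0.04718 mmol/kg
Ksp = 10^(−6.45) = 3.548×10^-7
Ω = [Ca²⁺][CO3²⁻]/Ksp = (4.90×10^-3)(4.718×10^-5) / 3.548×10^-7 = 0.652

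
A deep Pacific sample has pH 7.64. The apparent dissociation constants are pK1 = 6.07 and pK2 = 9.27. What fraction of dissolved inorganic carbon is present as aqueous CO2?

α₀ = 1 / (1 + K1/[H⁺] + K1K2/[H⁺]²) = 1 / (1 + 10^+1.57 + 10^-0.06)
   = 1 / (1 + 37.154 + 0.87096) = 1/39.024 = 0.02562

α₀ = 0.0256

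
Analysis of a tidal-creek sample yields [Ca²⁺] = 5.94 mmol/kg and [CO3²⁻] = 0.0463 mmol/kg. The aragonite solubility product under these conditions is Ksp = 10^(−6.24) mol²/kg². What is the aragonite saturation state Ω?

Ω = 0.478

Ksp = 10^(−6.24) = 5.754×10^-7
Ω = [Ca²⁺][CO3²⁻]/Ksp = (5.94×10^-3)(0.0463×10^-3) / 5.754×10^-7 = 0.478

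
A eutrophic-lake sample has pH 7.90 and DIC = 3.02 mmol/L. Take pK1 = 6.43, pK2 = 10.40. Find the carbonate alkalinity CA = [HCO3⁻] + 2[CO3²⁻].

CA = [HCO3⁻] + 2[CO3²⁻] = (α₁ + 2α₂)·DIC
At pH 7.90: [H⁺]/K1 = 10^-1.47 = 0.033884, K2/[H⁺] = 10^-2.50 = 0.0031623
α₁ = 1/(1 + 0.033884 + 0.0031623) = 1/1.0370 = 0.9643; α₂ = α₁·K2/[H⁺] = 0.003049
α₁ + 2α₂ = 0.9704
CA = 0.9704 × 3.02 = 2.93 mmol/L

CA = 2.93 mmol/L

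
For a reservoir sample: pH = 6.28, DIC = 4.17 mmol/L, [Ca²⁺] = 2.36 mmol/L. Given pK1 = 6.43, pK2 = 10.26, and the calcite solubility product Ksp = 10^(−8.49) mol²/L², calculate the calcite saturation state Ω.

Ω = 0.132

α₂ = 1 / (1 + [H⁺]/K2 + [H⁺]²/(K1K2)) = 1 / (1 + 10^+3.98 + 10^+4.13)
   = 1 / (1 + 9549.9 + 1.3490×10^4) = 1/2.3041×10^4 = 4.340×10^-5
[CO3²⁻] = α₂ × DIC = 4.340×10^-5 × 4.17 = 0.0001810 mmol/L = 0.1810 μmol/L
Ksp = 10^(−8.49) = 3.236×10^-9
Ω = [Ca²⁺][CO3²⁻]/Ksp = (2.36×10^-3)(1.810×10^-7) / 3.236×10^-9 = 0.132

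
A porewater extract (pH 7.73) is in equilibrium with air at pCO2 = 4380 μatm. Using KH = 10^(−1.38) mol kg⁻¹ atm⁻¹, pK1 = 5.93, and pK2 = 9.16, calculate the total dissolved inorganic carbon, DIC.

[CO2*] = KH · pCO2 = 10^(−1.38) × 4380×10^-6 = 1.826×10^-4 mol/kg
α₀ = 1/(1 + K1/[H⁺] + K1K2/[H⁺]²) = 1/(1 + 10^+1.80 + 10^+0.37) = 0.01505
DIC = [CO2*]/α₀ = 1.826×10^-4 / 0.01505 = 12.1 mmol/kg

DIC = 12.1 mmol/kg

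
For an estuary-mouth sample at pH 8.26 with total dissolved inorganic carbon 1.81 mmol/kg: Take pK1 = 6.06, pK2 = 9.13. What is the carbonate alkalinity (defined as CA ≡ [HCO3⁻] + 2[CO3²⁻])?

CA = 2.01 mmol/kg

CA = [HCO3⁻] + 2[CO3²⁻] = (α₁ + 2α₂)·DIC
At pH 8.26: [H⁺]/K1 = 10^-2.20 = 0.0063096, K2/[H⁺] = 10^-0.87 = 0.13490
α₁ = 1/(1 + 0.0063096 + 0.13490) = 1/1.1412 = 0.8763; α₂ = α₁·K2/[H⁺] = 0.1182
α₁ + 2α₂ = 1.1127
CA = 1.1127 × 1.81 = 2.01 mmol/kg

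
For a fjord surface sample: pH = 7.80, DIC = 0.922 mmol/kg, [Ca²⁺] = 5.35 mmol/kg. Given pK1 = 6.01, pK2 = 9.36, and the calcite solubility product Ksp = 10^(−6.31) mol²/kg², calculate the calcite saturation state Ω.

α₂ = 1 / (1 + [H⁺]/K2 + [H⁺]²/(K1K2)) = 1 / (1 + 10^+1.56 + 10^-0.23)
   = 1 / (1 + 36.308 + 0.58884) = 1/37.897 = 0.02639
[CO3²⁻] = α₂ × DIC = 0.02639 × 0.922 = 0.02433 mmol/kg
Ksp = 10^(−6.31) = 4.898×10^-7
Ω = [Ca²⁺][CO3²⁻]/Ksp = (5.35×10^-3)(2.433×10^-5) / 4.898×10^-7 = 0.266

Ω = 0.266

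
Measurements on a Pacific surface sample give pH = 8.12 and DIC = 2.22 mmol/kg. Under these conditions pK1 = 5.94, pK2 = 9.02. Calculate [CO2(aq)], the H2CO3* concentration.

α₀ = 1 / (1 + K1/[H⁺] + K1K2/[H⁺]²) = 1 / (1 + 10^+2.18 + 10^+1.28)
   = 1 / (1 + 151.36 + 19.055) = 1/171.41 = 0.005834
[CO2*] = α₀ × DIC = 0.005834 × 2.22 = 0.0130 mmol/kg = 13.0 μmol/kg

[CO2*] = 13.0 μmol/kg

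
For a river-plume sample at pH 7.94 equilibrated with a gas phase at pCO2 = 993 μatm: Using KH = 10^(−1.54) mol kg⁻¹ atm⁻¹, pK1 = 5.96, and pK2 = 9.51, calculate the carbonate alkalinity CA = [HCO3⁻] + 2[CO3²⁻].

[CO2*] = KH · pCO2 = 10^(−1.54) × 993×10^-6 = 2.864×10^-5 mol/kg
α₀ = 1/(1 + K1/[H⁺] + K1K2/[H⁺]²) = 1/(1 + 10^+1.98 + 10^+0.41) = 0.01009
DIC = [CO2*]/α₀ = 2.864×10^-5 / 0.01009 = 2.837 mmol/kg
CA = (α₁ + 2α₂)·DIC = (0.9640 + 2×0.02595) × 2.837 = 2.88 mmol/kg

CA = 2.88 mmol/kg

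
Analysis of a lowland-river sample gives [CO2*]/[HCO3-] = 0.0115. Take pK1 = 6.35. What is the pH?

pH = 8.29

From K1 = [H⁺][HCO3-]/[CO2*]:  pH = pK1 − log₁₀([CO2*]/[HCO3-])
log₁₀(0.0115) = -1.939
pH = 6.35 − (-1.939) = 8.29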